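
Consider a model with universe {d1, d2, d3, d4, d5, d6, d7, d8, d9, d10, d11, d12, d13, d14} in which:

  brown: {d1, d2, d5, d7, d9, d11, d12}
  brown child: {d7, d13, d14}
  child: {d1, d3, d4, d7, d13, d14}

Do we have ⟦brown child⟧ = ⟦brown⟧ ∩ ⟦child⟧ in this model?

⟦brown⟧ ∩ ⟦child⟧ = {d1, d2, d5, d7, d9, d11, d12} ∩ {d1, d3, d4, d7, d13, d14} = {d1, d7}
Observed ⟦brown child⟧ = {d7, d13, d14}.
These differ, so the modifier is not intersective in this model.

no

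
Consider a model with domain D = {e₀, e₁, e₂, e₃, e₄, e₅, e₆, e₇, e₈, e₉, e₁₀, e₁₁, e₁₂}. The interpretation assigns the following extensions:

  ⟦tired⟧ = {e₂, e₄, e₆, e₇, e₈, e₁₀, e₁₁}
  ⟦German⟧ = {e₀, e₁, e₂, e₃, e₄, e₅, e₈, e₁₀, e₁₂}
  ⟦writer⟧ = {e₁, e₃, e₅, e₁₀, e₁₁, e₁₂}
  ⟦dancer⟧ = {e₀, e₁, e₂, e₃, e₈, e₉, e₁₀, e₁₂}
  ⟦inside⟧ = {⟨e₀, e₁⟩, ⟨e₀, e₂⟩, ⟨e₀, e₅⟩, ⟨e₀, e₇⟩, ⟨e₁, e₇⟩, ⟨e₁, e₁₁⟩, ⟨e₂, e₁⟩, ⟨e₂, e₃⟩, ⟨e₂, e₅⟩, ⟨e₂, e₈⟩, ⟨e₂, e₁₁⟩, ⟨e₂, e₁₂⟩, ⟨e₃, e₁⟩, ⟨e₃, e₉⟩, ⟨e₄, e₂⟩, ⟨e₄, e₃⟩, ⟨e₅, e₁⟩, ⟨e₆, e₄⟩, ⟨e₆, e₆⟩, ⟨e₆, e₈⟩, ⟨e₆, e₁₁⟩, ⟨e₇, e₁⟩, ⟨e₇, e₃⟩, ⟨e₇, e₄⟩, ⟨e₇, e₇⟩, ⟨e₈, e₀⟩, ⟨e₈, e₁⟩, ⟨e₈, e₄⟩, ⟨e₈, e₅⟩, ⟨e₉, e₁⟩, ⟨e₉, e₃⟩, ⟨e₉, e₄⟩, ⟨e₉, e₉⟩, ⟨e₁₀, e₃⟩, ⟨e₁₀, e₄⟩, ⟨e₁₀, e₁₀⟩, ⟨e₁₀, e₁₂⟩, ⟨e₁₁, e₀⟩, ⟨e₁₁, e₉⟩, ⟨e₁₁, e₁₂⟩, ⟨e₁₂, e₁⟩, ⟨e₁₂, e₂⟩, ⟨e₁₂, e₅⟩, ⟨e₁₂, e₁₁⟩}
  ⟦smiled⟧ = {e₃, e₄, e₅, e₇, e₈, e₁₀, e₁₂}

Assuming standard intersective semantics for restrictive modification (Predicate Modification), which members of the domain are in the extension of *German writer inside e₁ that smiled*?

⟦inside e₁⟧ = {x : ⟨x, e₁⟩ ∈ ⟦inside⟧} = {e₀, e₂, e₃, e₅, e₇, e₈, e₉, e₁₂}
⟦that smiled⟧ = ⟦smiled⟧ = {e₃, e₄, e₅, e₇, e₈, e₁₀, e₁₂}
⟦writer⟧ = {e₁, e₃, e₅, e₁₀, e₁₁, e₁₂}
… ∩ ⟦inside e₁⟧ = {e₁, e₃, e₅, e₁₀, e₁₁, e₁₂} ∩ {e₀, e₂, e₃, e₅, e₇, e₈, e₉, e₁₂} = {e₃, e₅, e₁₂}
… ∩ ⟦that smiled⟧ = {e₃, e₅, e₁₂} ∩ {e₃, e₄, e₅, e₇, e₈, e₁₀, e₁₂} = {e₃, e₅, e₁₂}
… ∩ ⟦German⟧ = {e₃, e₅, e₁₂} ∩ {e₀, e₁, e₂, e₃, e₄, e₅, e₈, e₁₀, e₁₂} = {e₃, e₅, e₁₂}
So ⟦German writer inside e₁ that smiled⟧ = {e₃, e₅, e₁₂}.

{e₃, e₅, e₁₂}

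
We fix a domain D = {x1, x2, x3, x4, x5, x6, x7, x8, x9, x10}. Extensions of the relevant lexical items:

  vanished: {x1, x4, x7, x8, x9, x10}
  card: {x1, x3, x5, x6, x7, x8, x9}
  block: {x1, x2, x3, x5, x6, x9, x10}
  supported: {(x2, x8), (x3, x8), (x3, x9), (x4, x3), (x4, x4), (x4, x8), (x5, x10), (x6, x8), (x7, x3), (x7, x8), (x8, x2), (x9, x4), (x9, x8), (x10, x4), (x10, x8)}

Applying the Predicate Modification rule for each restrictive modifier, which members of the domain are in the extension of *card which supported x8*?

⟦which supported x8⟧ = {x : ⟨x, x8⟩ ∈ ⟦supported⟧} = {x2, x3, x4, x6, x7, x9, x10}
⟦card⟧ = {x1, x3, x5, x6, x7, x8, x9}
… ∩ ⟦which supported x8⟧ = {x1, x3, x5, x6, x7, x8, x9} ∩ {x2, x3, x4, x6, x7, x9, x10} = {x3, x6, x7, x9}
So ⟦card which supported x8⟧ = {x3, x6, x7, x9}.

{x3, x6, x7, x9}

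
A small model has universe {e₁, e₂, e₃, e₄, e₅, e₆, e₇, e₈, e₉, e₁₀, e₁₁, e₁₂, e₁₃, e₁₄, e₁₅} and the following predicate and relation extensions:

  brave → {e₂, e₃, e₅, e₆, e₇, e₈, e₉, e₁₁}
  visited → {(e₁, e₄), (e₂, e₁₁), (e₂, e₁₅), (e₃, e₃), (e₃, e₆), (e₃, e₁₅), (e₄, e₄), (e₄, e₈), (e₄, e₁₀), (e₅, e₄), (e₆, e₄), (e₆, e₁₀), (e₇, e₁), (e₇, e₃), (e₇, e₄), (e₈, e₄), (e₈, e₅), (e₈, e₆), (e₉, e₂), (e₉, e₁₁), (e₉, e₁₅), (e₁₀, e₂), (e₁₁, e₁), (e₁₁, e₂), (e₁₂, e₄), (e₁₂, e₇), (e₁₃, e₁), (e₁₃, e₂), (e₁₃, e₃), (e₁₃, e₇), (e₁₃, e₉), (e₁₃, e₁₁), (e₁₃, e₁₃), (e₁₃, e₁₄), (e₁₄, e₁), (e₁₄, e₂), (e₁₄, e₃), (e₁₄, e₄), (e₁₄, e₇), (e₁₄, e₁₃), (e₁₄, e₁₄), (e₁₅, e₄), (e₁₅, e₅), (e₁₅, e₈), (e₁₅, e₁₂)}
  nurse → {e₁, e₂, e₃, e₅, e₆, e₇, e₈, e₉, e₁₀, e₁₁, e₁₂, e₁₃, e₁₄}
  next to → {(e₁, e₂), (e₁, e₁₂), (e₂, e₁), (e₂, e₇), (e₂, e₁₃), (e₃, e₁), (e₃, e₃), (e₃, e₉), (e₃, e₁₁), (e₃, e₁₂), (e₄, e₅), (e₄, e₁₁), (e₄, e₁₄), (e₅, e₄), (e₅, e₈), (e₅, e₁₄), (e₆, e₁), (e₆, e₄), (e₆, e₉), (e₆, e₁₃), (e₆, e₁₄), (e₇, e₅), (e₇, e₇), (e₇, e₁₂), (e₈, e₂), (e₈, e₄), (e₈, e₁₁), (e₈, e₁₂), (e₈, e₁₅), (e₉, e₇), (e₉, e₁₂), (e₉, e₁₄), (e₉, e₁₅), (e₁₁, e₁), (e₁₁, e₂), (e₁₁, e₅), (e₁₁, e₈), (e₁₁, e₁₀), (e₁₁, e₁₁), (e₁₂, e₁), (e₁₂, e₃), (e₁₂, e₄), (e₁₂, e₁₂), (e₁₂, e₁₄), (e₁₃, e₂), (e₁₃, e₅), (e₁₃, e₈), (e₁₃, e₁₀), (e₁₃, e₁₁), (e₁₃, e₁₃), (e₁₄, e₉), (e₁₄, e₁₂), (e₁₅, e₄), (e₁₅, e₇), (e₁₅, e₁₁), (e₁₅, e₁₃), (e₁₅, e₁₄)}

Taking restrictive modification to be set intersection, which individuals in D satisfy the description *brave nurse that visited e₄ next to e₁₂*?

⟦that visited e₄⟧ = {x : ⟨x, e₄⟩ ∈ ⟦visited⟧} = {e₁, e₄, e₅, e₆, e₇, e₈, e₁₂, e₁₄, e₁₅}
⟦next to e₁₂⟧ = {x : ⟨x, e₁₂⟩ ∈ ⟦next to⟧} = {e₁, e₃, e₇, e₈, e₉, e₁₂, e₁₄}
⟦nurse⟧ = {e₁, e₂, e₃, e₅, e₆, e₇, e₈, e₉, e₁₀, e₁₁, e₁₂, e₁₃, e₁₄}
… ∩ ⟦that visited e₄⟧ = {e₁, e₂, e₃, e₅, e₆, e₇, e₈, e₉, e₁₀, e₁₁, e₁₂, e₁₃, e₁₄} ∩ {e₁, e₄, e₅, e₆, e₇, e₈, e₁₂, e₁₄, e₁₅} = {e₁, e₅, e₆, e₇, e₈, e₁₂, e₁₄}
… ∩ ⟦next to e₁₂⟧ = {e₁, e₅, e₆, e₇, e₈, e₁₂, e₁₄} ∩ {e₁, e₃, e₇, e₈, e₉, e₁₂, e₁₄} = {e₁, e₇, e₈, e₁₂, e₁₄}
… ∩ ⟦brave⟧ = {e₁, e₇, e₈, e₁₂, e₁₄} ∩ {e₂, e₃, e₅, e₆, e₇, e₈, e₉, e₁₁} = {e₇, e₈}
So ⟦brave nurse that visited e₄ next to e₁₂⟧ = {e₇, e₈}.

{e₇, e₈}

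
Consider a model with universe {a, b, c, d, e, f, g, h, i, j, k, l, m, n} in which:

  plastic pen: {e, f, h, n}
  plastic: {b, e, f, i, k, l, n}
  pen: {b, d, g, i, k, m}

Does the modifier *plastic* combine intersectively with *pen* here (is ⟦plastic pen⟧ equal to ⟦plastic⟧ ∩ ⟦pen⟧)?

no

⟦plastic⟧ ∩ ⟦pen⟧ = {b, e, f, i, k, l, n} ∩ {b, d, g, i, k, m} = {b, i, k}
Observed ⟦plastic pen⟧ = {e, f, h, n}.
These differ, so the modifier is not intersective in this model.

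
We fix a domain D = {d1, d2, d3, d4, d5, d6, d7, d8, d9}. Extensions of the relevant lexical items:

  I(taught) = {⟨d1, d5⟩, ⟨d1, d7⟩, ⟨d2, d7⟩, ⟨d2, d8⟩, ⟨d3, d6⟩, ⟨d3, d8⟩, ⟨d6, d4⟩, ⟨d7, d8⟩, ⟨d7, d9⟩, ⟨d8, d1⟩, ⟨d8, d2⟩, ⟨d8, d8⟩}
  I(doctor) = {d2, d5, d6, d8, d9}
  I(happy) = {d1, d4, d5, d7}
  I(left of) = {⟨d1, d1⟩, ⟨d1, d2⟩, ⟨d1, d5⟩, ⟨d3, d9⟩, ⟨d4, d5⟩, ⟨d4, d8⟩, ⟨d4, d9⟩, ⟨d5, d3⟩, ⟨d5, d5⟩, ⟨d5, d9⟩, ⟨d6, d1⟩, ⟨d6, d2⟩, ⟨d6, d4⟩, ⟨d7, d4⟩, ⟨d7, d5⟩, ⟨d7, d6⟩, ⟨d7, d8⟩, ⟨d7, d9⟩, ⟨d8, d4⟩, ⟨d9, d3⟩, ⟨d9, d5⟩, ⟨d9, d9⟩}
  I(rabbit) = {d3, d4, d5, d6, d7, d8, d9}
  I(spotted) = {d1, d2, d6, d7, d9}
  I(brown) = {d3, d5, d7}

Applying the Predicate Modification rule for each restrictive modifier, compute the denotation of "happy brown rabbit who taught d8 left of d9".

{d7}

⟦who taught d8⟧ = {x : ⟨x, d8⟩ ∈ ⟦taught⟧} = {d2, d3, d7, d8}
⟦left of d9⟧ = {x : ⟨x, d9⟩ ∈ ⟦left of⟧} = {d3, d4, d5, d7, d9}
⟦rabbit⟧ = {d3, d4, d5, d6, d7, d8, d9}
… ∩ ⟦who taught d8⟧ = {d3, d4, d5, d6, d7, d8, d9} ∩ {d2, d3, d7, d8} = {d3, d7, d8}
… ∩ ⟦left of d9⟧ = {d3, d7, d8} ∩ {d3, d4, d5, d7, d9} = {d3, d7}
… ∩ ⟦happy⟧ = {d3, d7} ∩ {d1, d4, d5, d7} = {d7}
… ∩ ⟦brown⟧ = {d7} ∩ {d3, d5, d7} = {d7}
So ⟦happy brown rabbit who taught d8 left of d9⟧ = {d7}.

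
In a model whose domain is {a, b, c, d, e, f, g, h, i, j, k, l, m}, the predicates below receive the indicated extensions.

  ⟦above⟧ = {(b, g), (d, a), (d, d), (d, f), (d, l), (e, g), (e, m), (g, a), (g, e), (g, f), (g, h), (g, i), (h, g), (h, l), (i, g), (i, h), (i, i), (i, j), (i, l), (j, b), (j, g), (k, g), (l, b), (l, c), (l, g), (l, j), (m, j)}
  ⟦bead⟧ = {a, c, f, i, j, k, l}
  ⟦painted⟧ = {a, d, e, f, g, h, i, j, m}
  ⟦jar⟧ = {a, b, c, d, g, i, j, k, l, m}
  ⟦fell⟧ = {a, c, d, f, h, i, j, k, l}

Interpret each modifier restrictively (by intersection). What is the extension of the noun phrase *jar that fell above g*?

{i, j, k, l}

⟦that fell⟧ = ⟦fell⟧ = {a, c, d, f, h, i, j, k, l}
⟦above g⟧ = {x : ⟨x, g⟩ ∈ ⟦above⟧} = {b, e, h, i, j, k, l}
⟦jar⟧ = {a, b, c, d, g, i, j, k, l, m}
… ∩ ⟦that fell⟧ = {a, b, c, d, g, i, j, k, l, m} ∩ {a, c, d, f, h, i, j, k, l} = {a, c, d, i, j, k, l}
… ∩ ⟦above g⟧ = {a, c, d, i, j, k, l} ∩ {b, e, h, i, j, k, l} = {i, j, k, l}
So ⟦jar that fell above g⟧ = {i, j, k, l}.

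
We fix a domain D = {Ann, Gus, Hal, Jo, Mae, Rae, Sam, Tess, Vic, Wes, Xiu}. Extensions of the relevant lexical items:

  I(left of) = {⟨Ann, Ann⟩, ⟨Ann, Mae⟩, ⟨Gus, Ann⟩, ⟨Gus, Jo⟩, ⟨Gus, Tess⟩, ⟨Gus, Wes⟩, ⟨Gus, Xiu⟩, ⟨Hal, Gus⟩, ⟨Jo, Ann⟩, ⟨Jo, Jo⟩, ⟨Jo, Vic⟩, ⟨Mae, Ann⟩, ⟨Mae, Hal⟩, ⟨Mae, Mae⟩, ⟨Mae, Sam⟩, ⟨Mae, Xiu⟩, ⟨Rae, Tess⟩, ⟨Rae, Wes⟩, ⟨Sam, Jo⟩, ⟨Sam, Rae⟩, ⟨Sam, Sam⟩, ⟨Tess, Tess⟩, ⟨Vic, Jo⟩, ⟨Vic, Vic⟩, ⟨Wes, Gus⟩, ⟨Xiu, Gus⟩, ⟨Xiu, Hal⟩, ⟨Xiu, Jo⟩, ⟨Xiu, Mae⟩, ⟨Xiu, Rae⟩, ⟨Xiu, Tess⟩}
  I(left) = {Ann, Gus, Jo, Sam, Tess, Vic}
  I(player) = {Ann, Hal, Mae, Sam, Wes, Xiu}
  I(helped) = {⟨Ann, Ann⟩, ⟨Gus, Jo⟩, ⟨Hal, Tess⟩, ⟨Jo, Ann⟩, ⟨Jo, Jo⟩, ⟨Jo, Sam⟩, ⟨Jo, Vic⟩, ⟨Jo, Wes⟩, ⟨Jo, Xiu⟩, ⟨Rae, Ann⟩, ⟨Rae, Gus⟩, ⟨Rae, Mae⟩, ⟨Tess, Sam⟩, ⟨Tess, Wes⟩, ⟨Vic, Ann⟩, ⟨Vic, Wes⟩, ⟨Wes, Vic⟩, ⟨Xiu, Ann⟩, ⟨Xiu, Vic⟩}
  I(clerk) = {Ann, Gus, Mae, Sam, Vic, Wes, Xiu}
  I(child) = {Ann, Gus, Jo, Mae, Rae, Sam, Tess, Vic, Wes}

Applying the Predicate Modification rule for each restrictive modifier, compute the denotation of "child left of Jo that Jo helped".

⟦left of Jo⟧ = {x : ⟨x, Jo⟩ ∈ ⟦left of⟧} = {Gus, Jo, Sam, Vic, Xiu}
⟦that Jo helped⟧ = {x : ⟨Jo, x⟩ ∈ ⟦helped⟧} = {Ann, Jo, Sam, Vic, Wes, Xiu}
⟦child⟧ = {Ann, Gus, Jo, Mae, Rae, Sam, Tess, Vic, Wes}
… ∩ ⟦left of Jo⟧ = {Ann, Gus, Jo, Mae, Rae, Sam, Tess, Vic, Wes} ∩ {Gus, Jo, Sam, Vic, Xiu} = {Gus, Jo, Sam, Vic}
… ∩ ⟦that Jo helped⟧ = {Gus, Jo, Sam, Vic} ∩ {Ann, Jo, Sam, Vic, Wes, Xiu} = {Jo, Sam, Vic}
So ⟦child left of Jo that Jo helped⟧ = {Jo, Sam, Vic}.

{Jo, Sam, Vic}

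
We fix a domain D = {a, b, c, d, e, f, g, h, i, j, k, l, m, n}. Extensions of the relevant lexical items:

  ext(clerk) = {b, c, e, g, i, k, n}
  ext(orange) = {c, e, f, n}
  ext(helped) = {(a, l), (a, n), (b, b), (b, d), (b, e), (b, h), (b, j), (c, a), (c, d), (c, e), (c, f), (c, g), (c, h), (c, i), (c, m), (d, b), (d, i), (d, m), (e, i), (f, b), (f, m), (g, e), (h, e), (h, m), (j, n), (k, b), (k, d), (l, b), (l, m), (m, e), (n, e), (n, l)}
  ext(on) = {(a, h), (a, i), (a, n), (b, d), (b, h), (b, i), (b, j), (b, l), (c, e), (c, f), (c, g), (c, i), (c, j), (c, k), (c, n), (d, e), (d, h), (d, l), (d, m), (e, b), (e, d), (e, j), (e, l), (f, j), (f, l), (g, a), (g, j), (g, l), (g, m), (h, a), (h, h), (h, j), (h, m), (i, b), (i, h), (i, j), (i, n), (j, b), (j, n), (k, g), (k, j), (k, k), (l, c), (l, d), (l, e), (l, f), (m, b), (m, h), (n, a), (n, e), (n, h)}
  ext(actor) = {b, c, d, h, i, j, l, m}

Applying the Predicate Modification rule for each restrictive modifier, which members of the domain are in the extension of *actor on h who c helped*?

⟦on h⟧ = {x : ⟨x, h⟩ ∈ ⟦on⟧} = {a, b, d, h, i, m, n}
⟦who c helped⟧ = {x : ⟨c, x⟩ ∈ ⟦helped⟧} = {a, d, e, f, g, h, i, m}
⟦actor⟧ = {b, c, d, h, i, j, l, m}
… ∩ ⟦on h⟧ = {b, c, d, h, i, j, l, m} ∩ {a, b, d, h, i, m, n} = {b, d, h, i, m}
… ∩ ⟦who c helped⟧ = {b, d, h, i, m} ∩ {a, d, e, f, g, h, i, m} = {d, h, i, m}
So ⟦actor on h who c helped⟧ = {d, h, i, m}.

{d, h, i, m}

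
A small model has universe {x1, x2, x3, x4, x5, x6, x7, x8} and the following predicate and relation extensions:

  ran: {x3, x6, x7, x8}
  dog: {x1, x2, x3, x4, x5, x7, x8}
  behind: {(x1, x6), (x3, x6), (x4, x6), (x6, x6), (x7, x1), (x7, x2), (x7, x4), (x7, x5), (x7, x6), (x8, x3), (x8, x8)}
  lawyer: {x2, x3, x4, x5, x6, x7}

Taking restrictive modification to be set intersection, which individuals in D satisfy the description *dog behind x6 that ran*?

{x3, x7}

⟦behind x6⟧ = {x : ⟨x, x6⟩ ∈ ⟦behind⟧} = {x1, x3, x4, x6, x7}
⟦that ran⟧ = ⟦ran⟧ = {x3, x6, x7, x8}
⟦dog⟧ = {x1, x2, x3, x4, x5, x7, x8}
… ∩ ⟦behind x6⟧ = {x1, x2, x3, x4, x5, x7, x8} ∩ {x1, x3, x4, x6, x7} = {x1, x3, x4, x7}
… ∩ ⟦that ran⟧ = {x1, x3, x4, x7} ∩ {x3, x6, x7, x8} = {x3, x7}
So ⟦dog behind x6 that ran⟧ = {x3, x7}.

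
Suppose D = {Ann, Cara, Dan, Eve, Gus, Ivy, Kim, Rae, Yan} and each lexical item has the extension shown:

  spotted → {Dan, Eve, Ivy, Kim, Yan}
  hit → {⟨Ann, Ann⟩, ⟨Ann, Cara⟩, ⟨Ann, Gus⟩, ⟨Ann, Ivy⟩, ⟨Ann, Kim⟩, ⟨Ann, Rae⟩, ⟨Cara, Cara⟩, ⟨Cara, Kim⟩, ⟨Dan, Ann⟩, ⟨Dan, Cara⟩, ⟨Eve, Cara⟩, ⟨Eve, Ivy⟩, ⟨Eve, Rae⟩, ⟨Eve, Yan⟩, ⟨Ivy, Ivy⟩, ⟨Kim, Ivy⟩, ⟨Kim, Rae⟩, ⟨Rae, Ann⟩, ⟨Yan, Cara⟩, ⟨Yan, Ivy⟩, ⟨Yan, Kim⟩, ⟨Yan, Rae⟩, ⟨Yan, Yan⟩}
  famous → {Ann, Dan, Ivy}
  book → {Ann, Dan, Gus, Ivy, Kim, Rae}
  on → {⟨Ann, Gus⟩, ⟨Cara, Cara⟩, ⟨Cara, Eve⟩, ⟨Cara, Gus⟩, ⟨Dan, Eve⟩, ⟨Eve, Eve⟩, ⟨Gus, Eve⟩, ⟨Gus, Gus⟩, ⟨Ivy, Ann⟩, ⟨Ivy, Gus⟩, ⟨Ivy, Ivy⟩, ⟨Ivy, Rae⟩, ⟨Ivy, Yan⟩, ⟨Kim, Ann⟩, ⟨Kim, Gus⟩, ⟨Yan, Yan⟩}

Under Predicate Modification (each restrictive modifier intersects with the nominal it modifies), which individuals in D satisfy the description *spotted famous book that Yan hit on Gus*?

{Ivy}

⟦that Yan hit⟧ = {x : ⟨Yan, x⟩ ∈ ⟦hit⟧} = {Cara, Ivy, Kim, Rae, Yan}
⟦on Gus⟧ = {x : ⟨x, Gus⟩ ∈ ⟦on⟧} = {Ann, Cara, Gus, Ivy, Kim}
⟦book⟧ = {Ann, Dan, Gus, Ivy, Kim, Rae}
… ∩ ⟦that Yan hit⟧ = {Ann, Dan, Gus, Ivy, Kim, Rae} ∩ {Cara, Ivy, Kim, Rae, Yan} = {Ivy, Kim, Rae}
… ∩ ⟦on Gus⟧ = {Ivy, Kim, Rae} ∩ {Ann, Cara, Gus, Ivy, Kim} = {Ivy, Kim}
… ∩ ⟦spotted⟧ = {Ivy, Kim} ∩ {Dan, Eve, Ivy, Kim, Yan} = {Ivy, Kim}
… ∩ ⟦famous⟧ = {Ivy, Kim} ∩ {Ann, Dan, Ivy} = {Ivy}
So ⟦spotted famous book that Yan hit on Gus⟧ = {Ivy}.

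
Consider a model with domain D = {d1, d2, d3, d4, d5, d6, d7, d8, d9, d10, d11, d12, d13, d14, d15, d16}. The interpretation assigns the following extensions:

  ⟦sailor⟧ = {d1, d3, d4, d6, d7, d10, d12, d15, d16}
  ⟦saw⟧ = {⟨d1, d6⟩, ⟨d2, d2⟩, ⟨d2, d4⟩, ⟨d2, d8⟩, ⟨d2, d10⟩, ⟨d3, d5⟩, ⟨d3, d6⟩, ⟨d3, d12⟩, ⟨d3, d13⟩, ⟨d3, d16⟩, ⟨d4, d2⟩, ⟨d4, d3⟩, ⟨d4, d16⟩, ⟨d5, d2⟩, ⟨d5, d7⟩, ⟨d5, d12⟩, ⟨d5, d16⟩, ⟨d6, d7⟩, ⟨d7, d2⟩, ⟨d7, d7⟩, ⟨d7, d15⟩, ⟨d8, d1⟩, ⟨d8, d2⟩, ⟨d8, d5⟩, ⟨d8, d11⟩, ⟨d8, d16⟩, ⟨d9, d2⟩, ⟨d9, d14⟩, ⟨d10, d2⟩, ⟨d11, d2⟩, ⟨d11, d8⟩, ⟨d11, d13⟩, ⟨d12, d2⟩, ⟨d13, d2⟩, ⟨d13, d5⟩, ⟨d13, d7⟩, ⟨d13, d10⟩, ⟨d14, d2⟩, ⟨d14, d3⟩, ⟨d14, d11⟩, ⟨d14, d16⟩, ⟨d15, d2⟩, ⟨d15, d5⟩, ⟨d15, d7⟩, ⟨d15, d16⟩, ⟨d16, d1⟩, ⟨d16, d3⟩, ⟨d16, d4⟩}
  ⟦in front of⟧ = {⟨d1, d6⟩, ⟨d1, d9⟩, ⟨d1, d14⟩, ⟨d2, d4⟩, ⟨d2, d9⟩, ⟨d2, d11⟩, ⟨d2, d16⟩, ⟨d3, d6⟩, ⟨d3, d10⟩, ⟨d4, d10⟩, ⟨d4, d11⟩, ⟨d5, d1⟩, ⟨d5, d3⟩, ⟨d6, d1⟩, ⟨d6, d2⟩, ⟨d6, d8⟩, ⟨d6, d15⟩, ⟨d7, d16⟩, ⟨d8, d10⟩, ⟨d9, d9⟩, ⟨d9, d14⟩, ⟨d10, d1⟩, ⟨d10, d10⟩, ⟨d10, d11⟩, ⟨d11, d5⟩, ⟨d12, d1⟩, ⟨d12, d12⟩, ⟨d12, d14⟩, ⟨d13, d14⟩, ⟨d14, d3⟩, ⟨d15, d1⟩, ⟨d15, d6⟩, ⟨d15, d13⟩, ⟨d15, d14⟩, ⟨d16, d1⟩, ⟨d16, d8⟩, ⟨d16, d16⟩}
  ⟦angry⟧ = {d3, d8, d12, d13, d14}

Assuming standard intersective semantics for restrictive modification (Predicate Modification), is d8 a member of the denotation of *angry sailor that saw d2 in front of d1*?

no

⟦that saw d2⟧ = {x : ⟨x, d2⟩ ∈ ⟦saw⟧} = {d2, d4, d5, d7, d8, d9, d10, d11, d12, d13, d14, d15}
⟦in front of d1⟧ = {x : ⟨x, d1⟩ ∈ ⟦in front of⟧} = {d5, d6, d10, d12, d15, d16}
⟦sailor⟧ = {d1, d3, d4, d6, d7, d10, d12, d15, d16}
… ∩ ⟦that saw d2⟧ = {d1, d3, d4, d6, d7, d10, d12, d15, d16} ∩ {d2, d4, d5, d7, d8, d9, d10, d11, d12, d13, d14, d15} = {d4, d7, d10, d12, d15}
… ∩ ⟦in front of d1⟧ = {d4, d7, d10, d12, d15} ∩ {d5, d6, d10, d12, d15, d16} = {d10, d12, d15}
… ∩ ⟦angry⟧ = {d10, d12, d15} ∩ {d3, d8, d12, d13, d14} = {d12}
⟦angry sailor that saw d2 in front of d1⟧ = {d12}; d8 ∉ this set.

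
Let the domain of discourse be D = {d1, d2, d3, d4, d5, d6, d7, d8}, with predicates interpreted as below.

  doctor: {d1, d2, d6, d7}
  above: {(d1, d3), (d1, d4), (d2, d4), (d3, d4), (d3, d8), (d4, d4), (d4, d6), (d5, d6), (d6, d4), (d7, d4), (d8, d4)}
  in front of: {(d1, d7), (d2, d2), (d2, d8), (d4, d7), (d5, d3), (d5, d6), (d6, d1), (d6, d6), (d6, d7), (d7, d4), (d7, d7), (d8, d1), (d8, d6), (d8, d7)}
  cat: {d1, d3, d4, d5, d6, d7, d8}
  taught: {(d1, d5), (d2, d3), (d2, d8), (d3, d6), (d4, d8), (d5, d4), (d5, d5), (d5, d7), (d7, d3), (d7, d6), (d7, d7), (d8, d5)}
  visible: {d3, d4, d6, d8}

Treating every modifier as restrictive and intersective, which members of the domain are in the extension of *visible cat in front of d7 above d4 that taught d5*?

{d8}

⟦in front of d7⟧ = {x : ⟨x, d7⟩ ∈ ⟦in front of⟧} = {d1, d4, d6, d7, d8}
⟦above d4⟧ = {x : ⟨x, d4⟩ ∈ ⟦above⟧} = {d1, d2, d3, d4, d6, d7, d8}
⟦that taught d5⟧ = {x : ⟨x, d5⟩ ∈ ⟦taught⟧} = {d1, d5, d8}
⟦cat⟧ = {d1, d3, d4, d5, d6, d7, d8}
… ∩ ⟦in front of d7⟧ = {d1, d3, d4, d5, d6, d7, d8} ∩ {d1, d4, d6, d7, d8} = {d1, d4, d6, d7, d8}
… ∩ ⟦above d4⟧ = {d1, d4, d6, d7, d8} ∩ {d1, d2, d3, d4, d6, d7, d8} = {d1, d4, d6, d7, d8}
… ∩ ⟦that taught d5⟧ = {d1, d4, d6, d7, d8} ∩ {d1, d5, d8} = {d1, d8}
… ∩ ⟦visible⟧ = {d1, d8} ∩ {d3, d4, d6, d8} = {d8}
So ⟦visible cat in front of d7 above d4 that taught d5⟧ = {d8}.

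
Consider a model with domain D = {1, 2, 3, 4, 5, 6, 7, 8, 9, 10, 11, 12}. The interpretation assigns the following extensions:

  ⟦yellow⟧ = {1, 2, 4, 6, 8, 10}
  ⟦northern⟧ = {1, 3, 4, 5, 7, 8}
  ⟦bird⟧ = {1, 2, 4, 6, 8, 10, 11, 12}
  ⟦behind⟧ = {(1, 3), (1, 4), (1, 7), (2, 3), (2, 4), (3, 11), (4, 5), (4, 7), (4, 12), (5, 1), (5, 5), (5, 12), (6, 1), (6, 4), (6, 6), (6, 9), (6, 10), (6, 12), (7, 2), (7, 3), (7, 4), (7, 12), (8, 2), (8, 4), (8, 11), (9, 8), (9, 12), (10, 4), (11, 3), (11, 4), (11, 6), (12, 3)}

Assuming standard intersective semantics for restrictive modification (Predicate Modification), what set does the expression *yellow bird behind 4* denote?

⟦behind 4⟧ = {x : ⟨x, 4⟩ ∈ ⟦behind⟧} = {1, 2, 6, 7, 8, 10, 11}
⟦bird⟧ = {1, 2, 4, 6, 8, 10, 11, 12}
… ∩ ⟦behind 4⟧ = {1, 2, 4, 6, 8, 10, 11, 12} ∩ {1, 2, 6, 7, 8, 10, 11} = {1, 2, 6, 8, 10, 11}
… ∩ ⟦yellow⟧ = {1, 2, 6, 8, 10, 11} ∩ {1, 2, 4, 6, 8, 10} = {1, 2, 6, 8, 10}
So ⟦yellow bird behind 4⟧ = {1, 2, 6, 8, 10}.

{1, 2, 6, 8, 10}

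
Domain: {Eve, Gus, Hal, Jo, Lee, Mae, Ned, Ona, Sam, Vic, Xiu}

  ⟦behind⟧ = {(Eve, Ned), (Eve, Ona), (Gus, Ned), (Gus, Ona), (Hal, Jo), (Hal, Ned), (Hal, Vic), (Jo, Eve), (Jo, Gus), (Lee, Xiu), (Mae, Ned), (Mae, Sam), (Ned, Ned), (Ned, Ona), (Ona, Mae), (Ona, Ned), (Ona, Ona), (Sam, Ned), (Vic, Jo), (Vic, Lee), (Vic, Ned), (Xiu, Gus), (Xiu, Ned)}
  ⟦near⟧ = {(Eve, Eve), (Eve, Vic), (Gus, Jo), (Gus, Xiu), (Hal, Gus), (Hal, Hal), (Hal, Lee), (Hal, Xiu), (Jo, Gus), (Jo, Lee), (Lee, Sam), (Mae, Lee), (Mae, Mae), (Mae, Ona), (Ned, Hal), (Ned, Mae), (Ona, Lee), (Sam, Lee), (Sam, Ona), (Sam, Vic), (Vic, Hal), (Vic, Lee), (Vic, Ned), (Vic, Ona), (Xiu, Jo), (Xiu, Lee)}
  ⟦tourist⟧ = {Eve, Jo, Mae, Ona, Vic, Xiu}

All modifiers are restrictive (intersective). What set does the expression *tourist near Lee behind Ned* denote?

{Mae, Ona, Vic, Xiu}

⟦near Lee⟧ = {x : ⟨x, Lee⟩ ∈ ⟦near⟧} = {Hal, Jo, Mae, Ona, Sam, Vic, Xiu}
⟦behind Ned⟧ = {x : ⟨x, Ned⟩ ∈ ⟦behind⟧} = {Eve, Gus, Hal, Mae, Ned, Ona, Sam, Vic, Xiu}
⟦tourist⟧ = {Eve, Jo, Mae, Ona, Vic, Xiu}
… ∩ ⟦near Lee⟧ = {Eve, Jo, Mae, Ona, Vic, Xiu} ∩ {Hal, Jo, Mae, Ona, Sam, Vic, Xiu} = {Jo, Mae, Ona, Vic, Xiu}
… ∩ ⟦behind Ned⟧ = {Jo, Mae, Ona, Vic, Xiu} ∩ {Eve, Gus, Hal, Mae, Ned, Ona, Sam, Vic, Xiu} = {Mae, Ona, Vic, Xiu}
So ⟦tourist near Lee behind Ned⟧ = {Mae, Ona, Vic, Xiu}.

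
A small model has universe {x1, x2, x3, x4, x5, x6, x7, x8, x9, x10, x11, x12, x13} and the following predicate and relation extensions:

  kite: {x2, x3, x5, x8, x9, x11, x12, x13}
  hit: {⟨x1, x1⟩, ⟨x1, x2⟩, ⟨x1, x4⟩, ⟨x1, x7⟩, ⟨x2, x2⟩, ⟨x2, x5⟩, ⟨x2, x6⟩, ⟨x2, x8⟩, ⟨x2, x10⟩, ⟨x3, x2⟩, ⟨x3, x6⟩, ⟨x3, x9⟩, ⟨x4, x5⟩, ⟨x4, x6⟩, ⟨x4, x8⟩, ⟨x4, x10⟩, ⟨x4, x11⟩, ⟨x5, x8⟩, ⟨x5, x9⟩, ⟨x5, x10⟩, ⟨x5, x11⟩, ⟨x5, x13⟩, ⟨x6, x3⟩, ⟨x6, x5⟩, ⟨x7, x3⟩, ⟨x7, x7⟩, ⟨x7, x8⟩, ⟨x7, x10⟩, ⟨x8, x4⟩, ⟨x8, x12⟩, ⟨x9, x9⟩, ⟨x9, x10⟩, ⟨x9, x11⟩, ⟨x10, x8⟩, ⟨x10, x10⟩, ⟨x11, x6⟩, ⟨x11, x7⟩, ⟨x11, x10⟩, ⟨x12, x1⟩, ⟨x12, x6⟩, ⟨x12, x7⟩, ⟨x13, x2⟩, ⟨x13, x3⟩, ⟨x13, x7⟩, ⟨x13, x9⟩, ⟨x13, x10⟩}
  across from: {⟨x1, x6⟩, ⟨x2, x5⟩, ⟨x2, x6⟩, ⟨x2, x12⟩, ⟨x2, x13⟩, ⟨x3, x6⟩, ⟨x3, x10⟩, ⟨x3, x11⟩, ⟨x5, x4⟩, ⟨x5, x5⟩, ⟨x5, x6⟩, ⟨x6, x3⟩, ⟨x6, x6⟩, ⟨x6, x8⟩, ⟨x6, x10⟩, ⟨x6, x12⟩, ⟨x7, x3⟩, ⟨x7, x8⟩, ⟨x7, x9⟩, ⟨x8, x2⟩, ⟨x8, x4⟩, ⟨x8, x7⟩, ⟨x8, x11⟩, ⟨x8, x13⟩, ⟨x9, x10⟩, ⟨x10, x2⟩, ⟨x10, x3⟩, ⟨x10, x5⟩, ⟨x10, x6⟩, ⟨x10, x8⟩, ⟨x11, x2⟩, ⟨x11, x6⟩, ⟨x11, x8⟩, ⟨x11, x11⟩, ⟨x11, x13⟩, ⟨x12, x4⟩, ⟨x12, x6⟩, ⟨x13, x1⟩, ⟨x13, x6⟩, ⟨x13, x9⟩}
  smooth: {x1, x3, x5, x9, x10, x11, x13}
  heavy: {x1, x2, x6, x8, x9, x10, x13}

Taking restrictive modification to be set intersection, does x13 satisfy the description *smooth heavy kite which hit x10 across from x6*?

yes

⟦which hit x10⟧ = {x : ⟨x, x10⟩ ∈ ⟦hit⟧} = {x2, x4, x5, x7, x9, x10, x11, x13}
⟦across from x6⟧ = {x : ⟨x, x6⟩ ∈ ⟦across from⟧} = {x1, x2, x3, x5, x6, x10, x11, x12, x13}
⟦kite⟧ = {x2, x3, x5, x8, x9, x11, x12, x13}
… ∩ ⟦which hit x10⟧ = {x2, x3, x5, x8, x9, x11, x12, x13} ∩ {x2, x4, x5, x7, x9, x10, x11, x13} = {x2, x5, x9, x11, x13}
… ∩ ⟦across from x6⟧ = {x2, x5, x9, x11, x13} ∩ {x1, x2, x3, x5, x6, x10, x11, x12, x13} = {x2, x5, x11, x13}
… ∩ ⟦smooth⟧ = {x2, x5, x11, x13} ∩ {x1, x3, x5, x9, x10, x11, x13} = {x5, x11, x13}
… ∩ ⟦heavy⟧ = {x5, x11, x13} ∩ {x1, x2, x6, x8, x9, x10, x13} = {x13}
⟦smooth heavy kite which hit x10 across from x6⟧ = {x13}; x13 ∈ this set.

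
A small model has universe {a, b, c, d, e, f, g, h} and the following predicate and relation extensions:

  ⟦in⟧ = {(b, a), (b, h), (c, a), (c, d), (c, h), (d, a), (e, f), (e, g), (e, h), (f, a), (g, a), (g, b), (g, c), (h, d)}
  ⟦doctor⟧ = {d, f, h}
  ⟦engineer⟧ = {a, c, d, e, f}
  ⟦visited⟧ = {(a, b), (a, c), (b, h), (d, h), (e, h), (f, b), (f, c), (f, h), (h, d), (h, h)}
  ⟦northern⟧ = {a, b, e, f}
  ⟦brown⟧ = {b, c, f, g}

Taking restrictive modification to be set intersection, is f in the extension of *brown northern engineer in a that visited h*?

⟦in a⟧ = {x : ⟨x, a⟩ ∈ ⟦in⟧} = {b, c, d, f, g}
⟦that visited h⟧ = {x : ⟨x, h⟩ ∈ ⟦visited⟧} = {b, d, e, f, h}
⟦engineer⟧ = {a, c, d, e, f}
… ∩ ⟦in a⟧ = {a, c, d, e, f} ∩ {b, c, d, f, g} = {c, d, f}
… ∩ ⟦that visited h⟧ = {c, d, f} ∩ {b, d, e, f, h} = {d, f}
… ∩ ⟦brown⟧ = {d, f} ∩ {b, c, f, g} = {f}
… ∩ ⟦northern⟧ = {f} ∩ {a, b, e, f} = {f}
⟦brown northern engineer in a that visited h⟧ = {f}; f ∈ this set.

yes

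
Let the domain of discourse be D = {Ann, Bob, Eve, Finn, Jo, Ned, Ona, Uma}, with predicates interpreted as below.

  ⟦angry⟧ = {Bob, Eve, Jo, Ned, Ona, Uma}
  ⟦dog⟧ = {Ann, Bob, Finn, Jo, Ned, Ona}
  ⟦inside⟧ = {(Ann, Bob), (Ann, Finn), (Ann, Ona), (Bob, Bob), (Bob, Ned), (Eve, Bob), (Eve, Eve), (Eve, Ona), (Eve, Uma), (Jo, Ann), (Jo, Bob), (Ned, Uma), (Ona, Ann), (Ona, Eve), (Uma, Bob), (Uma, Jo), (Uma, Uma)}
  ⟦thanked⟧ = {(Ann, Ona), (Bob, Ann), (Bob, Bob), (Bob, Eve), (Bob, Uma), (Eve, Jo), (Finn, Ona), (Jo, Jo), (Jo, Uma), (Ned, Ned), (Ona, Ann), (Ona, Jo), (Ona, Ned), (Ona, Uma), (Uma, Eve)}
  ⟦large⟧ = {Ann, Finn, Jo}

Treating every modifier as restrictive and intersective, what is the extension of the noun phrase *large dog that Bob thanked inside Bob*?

⟦that Bob thanked⟧ = {x : ⟨Bob, x⟩ ∈ ⟦thanked⟧} = {Ann, Bob, Eve, Uma}
⟦inside Bob⟧ = {x : ⟨x, Bob⟩ ∈ ⟦inside⟧} = {Ann, Bob, Eve, Jo, Uma}
⟦dog⟧ = {Ann, Bob, Finn, Jo, Ned, Ona}
… ∩ ⟦that Bob thanked⟧ = {Ann, Bob, Finn, Jo, Ned, Ona} ∩ {Ann, Bob, Eve, Uma} = {Ann, Bob}
… ∩ ⟦inside Bob⟧ = {Ann, Bob} ∩ {Ann, Bob, Eve, Jo, Uma} = {Ann, Bob}
… ∩ ⟦large⟧ = {Ann, Bob} ∩ {Ann, Finn, Jo} = {Ann}
So ⟦large dog that Bob thanked inside Bob⟧ = {Ann}.

{Ann}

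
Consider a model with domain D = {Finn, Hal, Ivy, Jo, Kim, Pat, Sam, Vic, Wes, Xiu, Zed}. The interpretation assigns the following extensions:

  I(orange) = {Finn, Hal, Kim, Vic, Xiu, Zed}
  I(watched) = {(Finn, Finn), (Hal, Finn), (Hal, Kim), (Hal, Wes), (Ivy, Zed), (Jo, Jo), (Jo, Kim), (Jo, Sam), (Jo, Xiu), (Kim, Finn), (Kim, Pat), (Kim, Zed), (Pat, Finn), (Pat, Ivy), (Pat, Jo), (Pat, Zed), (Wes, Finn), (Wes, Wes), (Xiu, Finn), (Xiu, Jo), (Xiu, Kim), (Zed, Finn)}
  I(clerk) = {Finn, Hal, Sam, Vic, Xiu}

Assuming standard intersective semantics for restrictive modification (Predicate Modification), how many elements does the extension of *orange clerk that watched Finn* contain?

⟦that watched Finn⟧ = {x : ⟨x, Finn⟩ ∈ ⟦watched⟧} = {Finn, Hal, Kim, Pat, Wes, Xiu, Zed}
⟦clerk⟧ = {Finn, Hal, Sam, Vic, Xiu}
… ∩ ⟦that watched Finn⟧ = {Finn, Hal, Sam, Vic, Xiu} ∩ {Finn, Hal, Kim, Pat, Wes, Xiu, Zed} = {Finn, Hal, Xiu}
… ∩ ⟦orange⟧ = {Finn, Hal, Xiu} ∩ {Finn, Hal, Kim, Vic, Xiu, Zed} = {Finn, Hal, Xiu}
⟦orange clerk that watched Finn⟧ = {Finn, Hal, Xiu}, so the cardinality is 3.

3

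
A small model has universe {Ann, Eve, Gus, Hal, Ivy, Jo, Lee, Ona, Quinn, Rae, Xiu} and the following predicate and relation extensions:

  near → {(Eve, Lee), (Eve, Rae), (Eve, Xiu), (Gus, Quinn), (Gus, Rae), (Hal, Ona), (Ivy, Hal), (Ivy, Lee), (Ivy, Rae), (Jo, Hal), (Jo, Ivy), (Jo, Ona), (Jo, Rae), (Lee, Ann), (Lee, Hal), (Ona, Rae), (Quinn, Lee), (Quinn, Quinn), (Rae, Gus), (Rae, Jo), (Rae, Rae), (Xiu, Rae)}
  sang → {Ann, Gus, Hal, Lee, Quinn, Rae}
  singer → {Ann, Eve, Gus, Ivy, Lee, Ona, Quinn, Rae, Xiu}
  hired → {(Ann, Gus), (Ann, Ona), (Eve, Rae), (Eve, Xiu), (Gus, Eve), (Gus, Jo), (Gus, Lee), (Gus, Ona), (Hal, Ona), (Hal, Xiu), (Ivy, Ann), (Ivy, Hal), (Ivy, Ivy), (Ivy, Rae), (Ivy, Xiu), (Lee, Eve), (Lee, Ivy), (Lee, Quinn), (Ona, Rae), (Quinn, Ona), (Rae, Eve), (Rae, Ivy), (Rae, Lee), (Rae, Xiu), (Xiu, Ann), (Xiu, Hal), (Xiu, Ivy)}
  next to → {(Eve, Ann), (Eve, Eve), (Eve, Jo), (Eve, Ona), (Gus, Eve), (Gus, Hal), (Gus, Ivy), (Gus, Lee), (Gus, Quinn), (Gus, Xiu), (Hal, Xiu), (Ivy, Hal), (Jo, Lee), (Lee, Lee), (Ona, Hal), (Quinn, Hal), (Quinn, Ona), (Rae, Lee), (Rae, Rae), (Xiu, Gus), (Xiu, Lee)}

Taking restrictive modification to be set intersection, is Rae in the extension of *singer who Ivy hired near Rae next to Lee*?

yes

⟦who Ivy hired⟧ = {x : ⟨Ivy, x⟩ ∈ ⟦hired⟧} = {Ann, Hal, Ivy, Rae, Xiu}
⟦near Rae⟧ = {x : ⟨x, Rae⟩ ∈ ⟦near⟧} = {Eve, Gus, Ivy, Jo, Ona, Rae, Xiu}
⟦next to Lee⟧ = {x : ⟨x, Lee⟩ ∈ ⟦next to⟧} = {Gus, Jo, Lee, Rae, Xiu}
⟦singer⟧ = {Ann, Eve, Gus, Ivy, Lee, Ona, Quinn, Rae, Xiu}
… ∩ ⟦who Ivy hired⟧ = {Ann, Eve, Gus, Ivy, Lee, Ona, Quinn, Rae, Xiu} ∩ {Ann, Hal, Ivy, Rae, Xiu} = {Ann, Ivy, Rae, Xiu}
… ∩ ⟦near Rae⟧ = {Ann, Ivy, Rae, Xiu} ∩ {Eve, Gus, Ivy, Jo, Ona, Rae, Xiu} = {Ivy, Rae, Xiu}
… ∩ ⟦next to Lee⟧ = {Ivy, Rae, Xiu} ∩ {Gus, Jo, Lee, Rae, Xiu} = {Rae, Xiu}
⟦singer who Ivy hired near Rae next to Lee⟧ = {Rae, Xiu}; Rae ∈ this set.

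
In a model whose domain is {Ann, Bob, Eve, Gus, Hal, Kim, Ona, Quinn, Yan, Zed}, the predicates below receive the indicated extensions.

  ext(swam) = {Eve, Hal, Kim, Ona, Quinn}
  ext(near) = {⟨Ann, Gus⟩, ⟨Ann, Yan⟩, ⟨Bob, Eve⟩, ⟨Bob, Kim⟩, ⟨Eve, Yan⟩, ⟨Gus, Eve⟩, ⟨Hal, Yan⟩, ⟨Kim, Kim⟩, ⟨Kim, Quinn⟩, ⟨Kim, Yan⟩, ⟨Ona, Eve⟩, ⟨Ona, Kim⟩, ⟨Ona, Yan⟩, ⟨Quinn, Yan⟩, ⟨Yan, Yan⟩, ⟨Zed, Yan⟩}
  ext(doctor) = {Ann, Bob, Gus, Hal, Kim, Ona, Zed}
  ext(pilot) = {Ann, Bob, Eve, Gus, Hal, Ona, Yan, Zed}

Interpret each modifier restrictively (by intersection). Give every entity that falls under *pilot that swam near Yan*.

{Eve, Hal, Ona}

⟦that swam⟧ = ⟦swam⟧ = {Eve, Hal, Kim, Ona, Quinn}
⟦near Yan⟧ = {x : ⟨x, Yan⟩ ∈ ⟦near⟧} = {Ann, Eve, Hal, Kim, Ona, Quinn, Yan, Zed}
⟦pilot⟧ = {Ann, Bob, Eve, Gus, Hal, Ona, Yan, Zed}
… ∩ ⟦that swam⟧ = {Ann, Bob, Eve, Gus, Hal, Ona, Yan, Zed} ∩ {Eve, Hal, Kim, Ona, Quinn} = {Eve, Hal, Ona}
… ∩ ⟦near Yan⟧ = {Eve, Hal, Ona} ∩ {Ann, Eve, Hal, Kim, Ona, Quinn, Yan, Zed} = {Eve, Hal, Ona}
So ⟦pilot that swam near Yan⟧ = {Eve, Hal, Ona}.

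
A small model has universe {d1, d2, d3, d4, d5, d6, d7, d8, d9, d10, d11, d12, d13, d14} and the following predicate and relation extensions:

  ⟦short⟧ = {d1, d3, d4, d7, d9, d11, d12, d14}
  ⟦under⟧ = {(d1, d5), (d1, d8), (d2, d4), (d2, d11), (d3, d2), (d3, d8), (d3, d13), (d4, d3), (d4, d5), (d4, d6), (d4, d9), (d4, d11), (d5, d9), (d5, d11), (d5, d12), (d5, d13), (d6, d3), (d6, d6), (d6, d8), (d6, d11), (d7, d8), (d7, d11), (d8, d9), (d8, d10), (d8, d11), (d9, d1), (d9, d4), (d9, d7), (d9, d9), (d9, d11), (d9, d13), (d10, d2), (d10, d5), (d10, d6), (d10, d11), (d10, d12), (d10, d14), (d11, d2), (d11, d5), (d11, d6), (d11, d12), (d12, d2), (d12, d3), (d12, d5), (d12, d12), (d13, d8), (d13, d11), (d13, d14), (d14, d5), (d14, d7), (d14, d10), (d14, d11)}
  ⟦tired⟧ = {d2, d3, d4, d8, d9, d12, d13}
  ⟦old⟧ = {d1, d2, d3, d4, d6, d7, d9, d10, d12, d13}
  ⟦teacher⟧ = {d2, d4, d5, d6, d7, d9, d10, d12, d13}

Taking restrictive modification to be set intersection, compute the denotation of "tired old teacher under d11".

{d2, d4, d9, d13}

⟦under d11⟧ = {x : ⟨x, d11⟩ ∈ ⟦under⟧} = {d2, d4, d5, d6, d7, d8, d9, d10, d13, d14}
⟦teacher⟧ = {d2, d4, d5, d6, d7, d9, d10, d12, d13}
… ∩ ⟦under d11⟧ = {d2, d4, d5, d6, d7, d9, d10, d12, d13} ∩ {d2, d4, d5, d6, d7, d8, d9, d10, d13, d14} = {d2, d4, d5, d6, d7, d9, d10, d13}
… ∩ ⟦tired⟧ = {d2, d4, d5, d6, d7, d9, d10, d13} ∩ {d2, d3, d4, d8, d9, d12, d13} = {d2, d4, d9, d13}
… ∩ ⟦old⟧ = {d2, d4, d9, d13} ∩ {d1, d2, d3, d4, d6, d7, d9, d10, d12, d13} = {d2, d4, d9, d13}
So ⟦tired old teacher under d11⟧ = {d2, d4, d9, d13}.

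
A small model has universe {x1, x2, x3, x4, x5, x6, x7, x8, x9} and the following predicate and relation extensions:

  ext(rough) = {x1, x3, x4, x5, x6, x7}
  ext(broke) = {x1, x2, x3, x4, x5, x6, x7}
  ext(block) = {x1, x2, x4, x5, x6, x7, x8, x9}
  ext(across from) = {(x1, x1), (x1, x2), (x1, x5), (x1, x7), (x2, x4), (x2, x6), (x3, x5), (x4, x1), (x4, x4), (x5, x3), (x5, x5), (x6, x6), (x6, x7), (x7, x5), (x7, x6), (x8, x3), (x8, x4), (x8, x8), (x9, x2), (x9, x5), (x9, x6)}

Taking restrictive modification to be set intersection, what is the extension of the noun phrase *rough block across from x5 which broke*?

⟦across from x5⟧ = {x : ⟨x, x5⟩ ∈ ⟦across from⟧} = {x1, x3, x5, x7, x9}
⟦which broke⟧ = ⟦broke⟧ = {x1, x2, x3, x4, x5, x6, x7}
⟦block⟧ = {x1, x2, x4, x5, x6, x7, x8, x9}
… ∩ ⟦across from x5⟧ = {x1, x2, x4, x5, x6, x7, x8, x9} ∩ {x1, x3, x5, x7, x9} = {x1, x5, x7, x9}
… ∩ ⟦which broke⟧ = {x1, x5, x7, x9} ∩ {x1, x2, x3, x4, x5, x6, x7} = {x1, x5, x7}
… ∩ ⟦rough⟧ = {x1, x5, x7} ∩ {x1, x3, x4, x5, x6, x7} = {x1, x5, x7}
So ⟦rough block across from x5 which broke⟧ = {x1, x5, x7}.

{x1, x5, x7}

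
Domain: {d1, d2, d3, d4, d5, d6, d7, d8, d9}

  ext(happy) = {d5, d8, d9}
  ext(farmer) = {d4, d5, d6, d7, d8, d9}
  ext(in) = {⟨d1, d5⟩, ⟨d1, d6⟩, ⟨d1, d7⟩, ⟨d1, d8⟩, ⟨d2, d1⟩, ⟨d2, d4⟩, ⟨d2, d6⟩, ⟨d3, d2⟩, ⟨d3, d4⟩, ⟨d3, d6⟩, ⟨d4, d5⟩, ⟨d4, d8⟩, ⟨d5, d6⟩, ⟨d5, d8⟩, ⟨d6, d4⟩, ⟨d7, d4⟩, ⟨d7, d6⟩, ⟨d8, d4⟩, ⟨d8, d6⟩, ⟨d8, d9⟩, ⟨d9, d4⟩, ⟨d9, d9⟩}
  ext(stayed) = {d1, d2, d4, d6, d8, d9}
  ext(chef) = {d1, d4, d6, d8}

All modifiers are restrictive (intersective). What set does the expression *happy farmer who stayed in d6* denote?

⟦who stayed⟧ = ⟦stayed⟧ = {d1, d2, d4, d6, d8, d9}
⟦in d6⟧ = {x : ⟨x, d6⟩ ∈ ⟦in⟧} = {d1, d2, d3, d5, d7, d8}
⟦farmer⟧ = {d4, d5, d6, d7, d8, d9}
… ∩ ⟦who stayed⟧ = {d4, d5, d6, d7, d8, d9} ∩ {d1, d2, d4, d6, d8, d9} = {d4, d6, d8, d9}
… ∩ ⟦in d6⟧ = {d4, d6, d8, d9} ∩ {d1, d2, d3, d5, d7, d8} = {d8}
… ∩ ⟦happy⟧ = {d8} ∩ {d5, d8, d9} = {d8}
So ⟦happy farmer who stayed in d6⟧ = {d8}.

{d8}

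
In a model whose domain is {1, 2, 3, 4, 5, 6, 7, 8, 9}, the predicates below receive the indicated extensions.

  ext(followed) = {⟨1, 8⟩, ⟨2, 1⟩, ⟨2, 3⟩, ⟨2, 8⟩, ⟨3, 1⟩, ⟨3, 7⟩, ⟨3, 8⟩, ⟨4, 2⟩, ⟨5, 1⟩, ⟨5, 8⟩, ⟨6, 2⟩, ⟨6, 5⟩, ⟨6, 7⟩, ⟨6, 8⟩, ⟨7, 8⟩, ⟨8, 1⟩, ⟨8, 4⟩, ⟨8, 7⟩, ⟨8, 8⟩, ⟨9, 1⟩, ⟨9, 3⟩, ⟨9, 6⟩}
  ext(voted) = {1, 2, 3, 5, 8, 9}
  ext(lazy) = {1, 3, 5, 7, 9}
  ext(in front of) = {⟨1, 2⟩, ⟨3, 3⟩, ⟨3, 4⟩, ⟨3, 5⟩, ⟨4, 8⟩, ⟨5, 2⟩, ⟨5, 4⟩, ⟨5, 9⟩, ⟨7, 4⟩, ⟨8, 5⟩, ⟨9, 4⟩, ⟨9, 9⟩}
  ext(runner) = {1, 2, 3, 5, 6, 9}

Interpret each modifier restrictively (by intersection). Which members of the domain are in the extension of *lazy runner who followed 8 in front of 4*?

⟦who followed 8⟧ = {x : ⟨x, 8⟩ ∈ ⟦followed⟧} = {1, 2, 3, 5, 6, 7, 8}
⟦in front of 4⟧ = {x : ⟨x, 4⟩ ∈ ⟦in front of⟧} = {3, 5, 7, 9}
⟦runner⟧ = {1, 2, 3, 5, 6, 9}
… ∩ ⟦who followed 8⟧ = {1, 2, 3, 5, 6, 9} ∩ {1, 2, 3, 5, 6, 7, 8} = {1, 2, 3, 5, 6}
… ∩ ⟦in front of 4⟧ = {1, 2, 3, 5, 6} ∩ {3, 5, 7, 9} = {3, 5}
… ∩ ⟦lazy⟧ = {3, 5} ∩ {1, 3, 5, 7, 9} = {3, 5}
So ⟦lazy runner who followed 8 in front of 4⟧ = {3, 5}.

{3, 5}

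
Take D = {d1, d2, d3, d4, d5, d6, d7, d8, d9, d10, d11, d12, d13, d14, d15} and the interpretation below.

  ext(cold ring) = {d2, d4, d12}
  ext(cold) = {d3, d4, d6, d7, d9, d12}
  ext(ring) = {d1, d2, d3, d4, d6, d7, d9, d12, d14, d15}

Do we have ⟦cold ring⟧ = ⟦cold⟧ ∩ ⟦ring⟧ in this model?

no

⟦cold⟧ ∩ ⟦ring⟧ = {d3, d4, d6, d7, d9, d12} ∩ {d1, d2, d3, d4, d6, d7, d9, d12, d14, d15} = {d3, d4, d6, d7, d9, d12}
Observed ⟦cold ring⟧ = {d2, d4, d12}.
These differ, so the modifier is not intersective in this model.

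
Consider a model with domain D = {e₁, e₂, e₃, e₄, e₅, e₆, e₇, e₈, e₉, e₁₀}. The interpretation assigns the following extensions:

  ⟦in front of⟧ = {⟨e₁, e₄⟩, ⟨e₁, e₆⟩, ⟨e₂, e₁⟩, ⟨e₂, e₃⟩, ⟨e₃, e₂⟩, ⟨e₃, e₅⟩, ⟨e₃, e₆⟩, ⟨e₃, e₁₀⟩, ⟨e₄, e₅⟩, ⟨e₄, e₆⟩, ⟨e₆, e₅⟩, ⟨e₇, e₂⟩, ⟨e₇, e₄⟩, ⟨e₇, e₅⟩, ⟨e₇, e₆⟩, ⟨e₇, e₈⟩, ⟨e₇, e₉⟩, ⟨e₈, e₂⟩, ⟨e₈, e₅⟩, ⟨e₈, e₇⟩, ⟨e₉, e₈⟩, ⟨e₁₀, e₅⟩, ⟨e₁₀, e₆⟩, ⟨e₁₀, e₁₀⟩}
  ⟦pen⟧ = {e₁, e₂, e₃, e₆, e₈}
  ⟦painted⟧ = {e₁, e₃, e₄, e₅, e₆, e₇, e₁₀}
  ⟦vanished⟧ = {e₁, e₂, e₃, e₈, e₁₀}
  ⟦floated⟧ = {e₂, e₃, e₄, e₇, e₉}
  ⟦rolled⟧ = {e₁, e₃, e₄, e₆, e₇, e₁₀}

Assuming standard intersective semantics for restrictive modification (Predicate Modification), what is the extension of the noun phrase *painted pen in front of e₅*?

⟦in front of e₅⟧ = {x : ⟨x, e₅⟩ ∈ ⟦in front of⟧} = {e₃, e₄, e₆, e₇, e₈, e₁₀}
⟦pen⟧ = {e₁, e₂, e₃, e₆, e₈}
… ∩ ⟦in front of e₅⟧ = {e₁, e₂, e₃, e₆, e₈} ∩ {e₃, e₄, e₆, e₇, e₈, e₁₀} = {e₃, e₆, e₈}
… ∩ ⟦painted⟧ = {e₃, e₆, e₈} ∩ {e₁, e₃, e₄, e₅, e₆, e₇, e₁₀} = {e₃, e₆}
So ⟦painted pen in front of e₅⟧ = {e₃, e₆}.

{e₃, e₆}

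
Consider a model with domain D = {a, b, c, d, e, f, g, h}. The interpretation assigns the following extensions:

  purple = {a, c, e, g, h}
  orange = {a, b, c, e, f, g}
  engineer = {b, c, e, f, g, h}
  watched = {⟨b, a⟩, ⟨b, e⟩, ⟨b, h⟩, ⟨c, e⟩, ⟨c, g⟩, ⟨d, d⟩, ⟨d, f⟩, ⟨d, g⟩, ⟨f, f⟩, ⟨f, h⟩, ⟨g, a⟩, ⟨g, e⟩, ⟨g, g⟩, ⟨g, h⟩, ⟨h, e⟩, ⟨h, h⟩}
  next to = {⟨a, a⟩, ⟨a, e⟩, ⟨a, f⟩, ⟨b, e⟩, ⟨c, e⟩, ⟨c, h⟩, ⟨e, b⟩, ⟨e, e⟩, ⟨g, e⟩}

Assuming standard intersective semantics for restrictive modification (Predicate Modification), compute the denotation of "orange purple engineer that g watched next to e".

⟦that g watched⟧ = {x : ⟨g, x⟩ ∈ ⟦watched⟧} = {a, e, g, h}
⟦next to e⟧ = {x : ⟨x, e⟩ ∈ ⟦next to⟧} = {a, b, c, e, g}
⟦engineer⟧ = {b, c, e, f, g, h}
… ∩ ⟦that g watched⟧ = {b, c, e, f, g, h} ∩ {a, e, g, h} = {e, g, h}
… ∩ ⟦next to e⟧ = {e, g, h} ∩ {a, b, c, e, g} = {e, g}
… ∩ ⟦orange⟧ = {e, g} ∩ {a, b, c, e, f, g} = {e, g}
… ∩ ⟦purple⟧ = {e, g} ∩ {a, c, e, g, h} = {e, g}
So ⟦orange purple engineer that g watched next to e⟧ = {e, g}.

{e, g}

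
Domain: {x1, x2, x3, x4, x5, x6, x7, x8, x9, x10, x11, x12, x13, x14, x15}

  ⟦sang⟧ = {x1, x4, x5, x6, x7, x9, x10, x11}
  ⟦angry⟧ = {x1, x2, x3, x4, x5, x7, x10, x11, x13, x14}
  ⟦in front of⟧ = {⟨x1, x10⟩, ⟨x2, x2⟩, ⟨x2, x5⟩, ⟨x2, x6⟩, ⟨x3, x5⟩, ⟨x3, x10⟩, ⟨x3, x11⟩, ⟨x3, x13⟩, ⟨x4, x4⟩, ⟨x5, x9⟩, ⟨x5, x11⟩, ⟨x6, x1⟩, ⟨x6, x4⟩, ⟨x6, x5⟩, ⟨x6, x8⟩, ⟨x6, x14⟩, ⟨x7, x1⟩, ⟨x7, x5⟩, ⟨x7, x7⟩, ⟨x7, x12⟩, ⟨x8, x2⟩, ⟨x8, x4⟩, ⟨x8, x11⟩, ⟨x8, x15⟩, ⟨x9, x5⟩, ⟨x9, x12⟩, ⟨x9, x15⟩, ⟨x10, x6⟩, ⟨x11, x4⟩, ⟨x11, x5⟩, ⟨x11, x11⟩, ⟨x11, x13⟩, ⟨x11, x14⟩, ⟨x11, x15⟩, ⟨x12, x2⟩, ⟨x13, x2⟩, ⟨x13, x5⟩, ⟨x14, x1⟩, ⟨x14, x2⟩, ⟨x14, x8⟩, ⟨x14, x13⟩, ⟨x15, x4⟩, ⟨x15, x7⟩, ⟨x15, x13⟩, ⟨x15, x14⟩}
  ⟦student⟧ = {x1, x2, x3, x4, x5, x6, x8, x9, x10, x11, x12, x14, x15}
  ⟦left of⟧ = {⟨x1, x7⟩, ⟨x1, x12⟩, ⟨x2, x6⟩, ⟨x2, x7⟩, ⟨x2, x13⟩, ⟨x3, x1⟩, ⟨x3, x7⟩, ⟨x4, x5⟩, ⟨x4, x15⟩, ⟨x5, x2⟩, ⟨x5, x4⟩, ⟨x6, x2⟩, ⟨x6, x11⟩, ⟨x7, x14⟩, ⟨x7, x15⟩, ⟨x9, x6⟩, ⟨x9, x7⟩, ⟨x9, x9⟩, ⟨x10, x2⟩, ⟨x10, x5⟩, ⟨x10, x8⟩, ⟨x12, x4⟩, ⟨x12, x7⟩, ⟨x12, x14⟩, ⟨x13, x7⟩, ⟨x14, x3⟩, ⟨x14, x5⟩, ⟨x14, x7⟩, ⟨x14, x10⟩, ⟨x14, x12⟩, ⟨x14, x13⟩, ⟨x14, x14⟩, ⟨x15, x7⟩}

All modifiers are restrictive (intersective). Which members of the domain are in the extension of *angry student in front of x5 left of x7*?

⟦in front of x5⟧ = {x : ⟨x, x5⟩ ∈ ⟦in front of⟧} = {x2, x3, x6, x7, x9, x11, x13}
⟦left of x7⟧ = {x : ⟨x, x7⟩ ∈ ⟦left of⟧} = {x1, x2, x3, x9, x12, x13, x14, x15}
⟦student⟧ = {x1, x2, x3, x4, x5, x6, x8, x9, x10, x11, x12, x14, x15}
… ∩ ⟦in front of x5⟧ = {x1, x2, x3, x4, x5, x6, x8, x9, x10, x11, x12, x14, x15} ∩ {x2, x3, x6, x7, x9, x11, x13} = {x2, x3, x6, x9, x11}
… ∩ ⟦left of x7⟧ = {x2, x3, x6, x9, x11} ∩ {x1, x2, x3, x9, x12, x13, x14, x15} = {x2, x3, x9}
… ∩ ⟦angry⟧ = {x2, x3, x9} ∩ {x1, x2, x3, x4, x5, x7, x10, x11, x13, x14} = {x2, x3}
So ⟦angry student in front of x5 left of x7⟧ = {x2, x3}.

{x2, x3}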